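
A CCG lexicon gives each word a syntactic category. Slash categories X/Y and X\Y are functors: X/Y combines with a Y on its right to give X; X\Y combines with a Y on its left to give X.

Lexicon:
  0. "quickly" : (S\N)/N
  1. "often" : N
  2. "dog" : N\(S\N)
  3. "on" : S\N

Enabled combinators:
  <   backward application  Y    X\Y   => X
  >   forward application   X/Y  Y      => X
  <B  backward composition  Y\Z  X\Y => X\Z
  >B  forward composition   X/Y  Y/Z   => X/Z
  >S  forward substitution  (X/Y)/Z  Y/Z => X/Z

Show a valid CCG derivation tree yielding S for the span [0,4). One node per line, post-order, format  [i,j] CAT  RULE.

[0,1] (S\N)/N  lex  "quickly"
[1,2] N  lex  "often"
[0,2] S\N  >  k=1
[2,3] N\(S\N)  lex  "dog"
[0,3] N  <  k=2
[3,4] S\N  lex  "on"
[0,4] S  <  k=3

[0,4] S   <
  [0,3] N   <
    [0,2] S\N   >
      [0,1] "quickly" : (S\N)/N
      [1,2] "often" : N
    [2,3] "dog" : N\(S\N)
  [3,4] "on" : S\N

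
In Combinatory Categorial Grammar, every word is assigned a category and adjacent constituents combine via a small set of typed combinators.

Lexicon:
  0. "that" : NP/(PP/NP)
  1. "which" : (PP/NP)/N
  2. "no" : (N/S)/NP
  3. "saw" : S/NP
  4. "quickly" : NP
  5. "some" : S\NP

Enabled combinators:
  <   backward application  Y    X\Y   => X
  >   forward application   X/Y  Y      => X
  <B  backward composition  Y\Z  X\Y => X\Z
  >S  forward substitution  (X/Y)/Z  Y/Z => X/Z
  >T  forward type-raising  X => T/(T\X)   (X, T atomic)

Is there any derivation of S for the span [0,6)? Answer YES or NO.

YES

[0,6] S   <
  [0,5] NP   >
    [0,1] "that" : NP/(PP/NP)
    [1,5] PP/NP   >
      [1,2] "which" : (PP/NP)/N
      [2,5] N   >
        [2,4] N/NP   >S
          [2,3] "no" : (N/S)/NP
          [3,4] "saw" : S/NP
        [4,5] "quickly" : NP
  [5,6] "some" : S\NP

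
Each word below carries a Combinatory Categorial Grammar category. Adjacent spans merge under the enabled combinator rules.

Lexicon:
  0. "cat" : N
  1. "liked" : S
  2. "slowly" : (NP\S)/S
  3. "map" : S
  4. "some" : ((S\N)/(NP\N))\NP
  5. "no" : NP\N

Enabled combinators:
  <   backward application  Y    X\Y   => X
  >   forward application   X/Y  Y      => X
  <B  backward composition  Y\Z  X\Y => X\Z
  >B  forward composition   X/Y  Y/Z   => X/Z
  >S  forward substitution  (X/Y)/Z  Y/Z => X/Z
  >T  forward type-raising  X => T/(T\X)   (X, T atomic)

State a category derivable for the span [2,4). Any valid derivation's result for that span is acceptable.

NP\S

[0,6] S   <
  [0,1] "cat" : N
  [1,6] S\N   >
    [1,5] (S\N)/(NP\N)   <
      [1,4] NP   <
        [1,2] "liked" : S
        [2,4] NP\S   >
          [2,3] "slowly" : (NP\S)/S
          [3,4] "map" : S
      [4,5] "some" : ((S\N)/(NP\N))\NP
    [5,6] "no" : NP\N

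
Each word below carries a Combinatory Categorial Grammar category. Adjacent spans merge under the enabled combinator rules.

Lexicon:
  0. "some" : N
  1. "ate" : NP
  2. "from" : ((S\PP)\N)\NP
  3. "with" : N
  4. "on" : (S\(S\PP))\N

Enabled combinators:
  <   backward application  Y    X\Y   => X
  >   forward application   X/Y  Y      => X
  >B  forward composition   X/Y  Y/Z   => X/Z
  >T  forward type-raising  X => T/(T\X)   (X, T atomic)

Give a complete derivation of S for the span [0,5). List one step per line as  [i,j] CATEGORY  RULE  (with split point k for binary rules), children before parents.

[0,1] N  lex  "some"
[1,2] NP  lex  "ate"
[2,3] ((S\PP)\N)\NP  lex  "from"
[1,3] (S\PP)\N  <  k=2
[0,3] S\PP  <  k=1
[3,4] N  lex  "with"
[4,5] (S\(S\PP))\N  lex  "on"
[3,5] S\(S\PP)  <  k=4
[0,5] S  <  k=3

[0,5] S   <
  [0,3] S\PP   <
    [0,1] "some" : N
    [1,3] (S\PP)\N   <
      [1,2] "ate" : NP
      [2,3] "from" : ((S\PP)\N)\NP
  [3,5] S\(S\PP)   <
    [3,4] "with" : N
    [4,5] "on" : (S\(S\PP))\N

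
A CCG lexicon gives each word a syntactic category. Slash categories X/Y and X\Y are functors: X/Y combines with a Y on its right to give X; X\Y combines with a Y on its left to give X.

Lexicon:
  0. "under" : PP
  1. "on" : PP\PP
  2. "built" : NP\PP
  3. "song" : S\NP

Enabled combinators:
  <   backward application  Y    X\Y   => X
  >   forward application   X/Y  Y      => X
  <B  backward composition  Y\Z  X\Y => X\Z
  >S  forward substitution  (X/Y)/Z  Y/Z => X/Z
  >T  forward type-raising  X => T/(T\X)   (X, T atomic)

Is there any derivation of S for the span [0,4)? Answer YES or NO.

YES

[0,4] S   <
  [0,1] "under" : PP
  [1,4] S\PP   <B
    [1,2] "on" : PP\PP
    [2,4] S\PP   <B
      [2,3] "built" : NP\PP
      [3,4] "song" : S\NP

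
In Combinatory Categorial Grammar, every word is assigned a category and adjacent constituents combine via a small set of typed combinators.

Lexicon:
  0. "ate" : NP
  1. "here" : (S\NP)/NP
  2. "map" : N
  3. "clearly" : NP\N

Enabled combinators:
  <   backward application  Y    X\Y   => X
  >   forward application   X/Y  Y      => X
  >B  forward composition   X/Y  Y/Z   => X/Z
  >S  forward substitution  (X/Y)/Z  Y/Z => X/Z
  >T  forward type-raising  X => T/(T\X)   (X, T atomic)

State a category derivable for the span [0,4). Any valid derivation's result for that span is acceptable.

[0,4] S   <
  [0,1] "ate" : NP
  [1,4] S\NP   >
    [1,2] "here" : (S\NP)/NP
    [2,4] NP   <
      [2,3] "map" : N
      [3,4] "clearly" : NP\N

S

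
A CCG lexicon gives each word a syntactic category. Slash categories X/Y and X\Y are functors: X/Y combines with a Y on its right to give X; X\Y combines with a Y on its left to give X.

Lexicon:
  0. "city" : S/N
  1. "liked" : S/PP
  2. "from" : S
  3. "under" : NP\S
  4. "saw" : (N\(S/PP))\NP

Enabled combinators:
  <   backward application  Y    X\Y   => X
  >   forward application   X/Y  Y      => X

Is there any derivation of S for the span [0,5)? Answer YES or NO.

YES

[0,5] S   >
  [0,1] "city" : S/N
  [1,5] N   <
    [1,2] "liked" : S/PP
    [2,5] N\(S/PP)   <
      [2,4] NP   <
        [2,3] "from" : S
        [3,4] "under" : NP\S
      [4,5] "saw" : (N\(S/PP))\NP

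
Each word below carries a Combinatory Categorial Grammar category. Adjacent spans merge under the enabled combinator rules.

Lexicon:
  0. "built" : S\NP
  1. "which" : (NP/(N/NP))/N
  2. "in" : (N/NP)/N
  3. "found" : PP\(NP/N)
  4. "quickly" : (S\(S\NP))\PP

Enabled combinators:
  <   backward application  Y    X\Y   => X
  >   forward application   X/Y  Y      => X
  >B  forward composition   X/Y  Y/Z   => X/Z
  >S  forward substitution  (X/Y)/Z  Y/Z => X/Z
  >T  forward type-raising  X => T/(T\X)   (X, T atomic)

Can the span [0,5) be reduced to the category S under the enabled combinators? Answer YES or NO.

YES

[0,5] S   <
  [0,1] "built" : S\NP
  [1,5] S\(S\NP)   <
    [1,4] PP   <
      [1,3] NP/N   >S
        [1,2] "which" : (NP/(N/NP))/N
        [2,3] "in" : (N/NP)/N
      [3,4] "found" : PP\(NP/N)
    [4,5] "quickly" : (S\(S\NP))\PP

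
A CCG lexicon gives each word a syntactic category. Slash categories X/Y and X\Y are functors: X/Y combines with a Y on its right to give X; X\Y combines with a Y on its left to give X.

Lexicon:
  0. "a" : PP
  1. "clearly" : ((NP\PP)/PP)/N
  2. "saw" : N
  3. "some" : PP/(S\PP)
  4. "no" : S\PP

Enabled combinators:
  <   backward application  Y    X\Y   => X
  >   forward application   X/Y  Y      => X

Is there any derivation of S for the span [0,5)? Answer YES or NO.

NO

PP ((NP\PP)/PP)/N N PP/(S\PP) S\PP
CKY chart[0,5] = {NP}; S ∉ chart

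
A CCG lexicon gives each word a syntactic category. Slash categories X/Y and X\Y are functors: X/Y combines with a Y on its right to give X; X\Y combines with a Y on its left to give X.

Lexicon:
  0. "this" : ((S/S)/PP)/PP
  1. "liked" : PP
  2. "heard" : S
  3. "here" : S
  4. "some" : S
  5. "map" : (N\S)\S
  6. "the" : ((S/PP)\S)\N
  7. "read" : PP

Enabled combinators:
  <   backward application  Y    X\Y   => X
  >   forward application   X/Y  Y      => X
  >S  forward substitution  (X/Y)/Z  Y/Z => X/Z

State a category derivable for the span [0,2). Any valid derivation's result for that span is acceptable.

(S/S)/PP

[0,8] S   >
  [0,7] S/PP   >S
    [0,2] (S/S)/PP   >
      [0,1] "this" : ((S/S)/PP)/PP
      [1,2] "liked" : PP
    [2,7] S/PP   <
      [2,3] "heard" : S
      [3,7] (S/PP)\S   <
        [3,6] N   <
          [3,4] "here" : S
          [4,6] N\S   <
            [4,5] "some" : S
            [5,6] "map" : (N\S)\S
        [6,7] "the" : ((S/PP)\S)\N
  [7,8] "read" : PP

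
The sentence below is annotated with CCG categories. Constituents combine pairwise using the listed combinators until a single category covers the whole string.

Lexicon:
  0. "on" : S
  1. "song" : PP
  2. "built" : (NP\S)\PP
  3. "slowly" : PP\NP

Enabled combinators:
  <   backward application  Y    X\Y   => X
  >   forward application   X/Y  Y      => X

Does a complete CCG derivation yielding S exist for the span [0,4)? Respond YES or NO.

NO

S PP (NP\S)\PP PP\NP
CKY chart[0,4] = {PP}; S ∉ chart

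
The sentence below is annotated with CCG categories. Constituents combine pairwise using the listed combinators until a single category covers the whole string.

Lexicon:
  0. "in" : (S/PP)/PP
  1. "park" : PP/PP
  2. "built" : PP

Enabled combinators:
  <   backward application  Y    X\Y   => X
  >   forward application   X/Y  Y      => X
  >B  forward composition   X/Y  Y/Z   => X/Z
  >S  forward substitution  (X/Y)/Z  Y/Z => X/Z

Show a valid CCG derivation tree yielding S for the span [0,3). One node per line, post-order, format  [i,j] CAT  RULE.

[0,1] (S/PP)/PP  lex  "in"
[1,2] PP/PP  lex  "park"
[0,2] S/PP  >S  k=1
[2,3] PP  lex  "built"
[0,3] S  >  k=2

[0,3] S   >
  [0,2] S/PP   >S
    [0,1] "in" : (S/PP)/PP
    [1,2] "park" : PP/PP
  [2,3] "built" : PP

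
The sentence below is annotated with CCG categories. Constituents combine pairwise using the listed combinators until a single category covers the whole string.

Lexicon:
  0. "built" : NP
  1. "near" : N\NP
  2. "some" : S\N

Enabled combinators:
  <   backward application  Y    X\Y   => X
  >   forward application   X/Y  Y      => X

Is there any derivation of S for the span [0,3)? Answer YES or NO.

YES

[0,3] S   <
  [0,2] N   <
    [0,1] "built" : NP
    [1,2] "near" : N\NP
  [2,3] "some" : S\N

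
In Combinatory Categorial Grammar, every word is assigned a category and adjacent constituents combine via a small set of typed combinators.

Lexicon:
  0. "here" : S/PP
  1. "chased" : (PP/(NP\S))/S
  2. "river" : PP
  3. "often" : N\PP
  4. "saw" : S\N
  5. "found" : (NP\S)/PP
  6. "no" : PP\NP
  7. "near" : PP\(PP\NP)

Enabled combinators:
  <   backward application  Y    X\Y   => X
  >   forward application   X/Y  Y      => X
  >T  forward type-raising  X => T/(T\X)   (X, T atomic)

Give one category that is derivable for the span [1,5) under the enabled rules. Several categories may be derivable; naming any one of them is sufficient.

[0,8] S   >
  [0,1] "here" : S/PP
  [1,8] PP   >
    [1,5] PP/(NP\S)   >
      [1,2] "chased" : (PP/(NP\S))/S
      [2,5] S   <
        [2,4] N   >
          [2,3] N/(N\PP)   >T
            [2,3] "river" : PP
          [3,4] "often" : N\PP
        [4,5] "saw" : S\N
    [5,8] NP\S   >
      [5,6] "found" : (NP\S)/PP
      [6,8] PP   <
        [6,7] "no" : PP\NP
        [7,8] "near" : PP\(PP\NP)

PP/(NP\S)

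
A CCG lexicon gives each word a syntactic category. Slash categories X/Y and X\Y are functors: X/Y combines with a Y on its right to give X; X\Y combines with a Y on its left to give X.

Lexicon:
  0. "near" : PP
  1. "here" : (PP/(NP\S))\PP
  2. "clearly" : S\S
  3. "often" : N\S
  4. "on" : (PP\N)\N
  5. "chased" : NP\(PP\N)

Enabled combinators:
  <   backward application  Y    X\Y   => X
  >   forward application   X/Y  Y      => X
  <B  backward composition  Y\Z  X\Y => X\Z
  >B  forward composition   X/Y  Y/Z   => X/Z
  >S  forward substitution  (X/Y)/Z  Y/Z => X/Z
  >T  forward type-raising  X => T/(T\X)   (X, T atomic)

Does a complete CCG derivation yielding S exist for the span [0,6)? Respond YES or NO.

NO

PP (PP/(NP\S))\PP S\S N\S (PP\N)\N NP\(PP\N)
CKY chart[0,6] = {N/(N\PP), NP/(NP\PP), PP, PP/(PP\PP), S/(S\PP)}; S ∉ chart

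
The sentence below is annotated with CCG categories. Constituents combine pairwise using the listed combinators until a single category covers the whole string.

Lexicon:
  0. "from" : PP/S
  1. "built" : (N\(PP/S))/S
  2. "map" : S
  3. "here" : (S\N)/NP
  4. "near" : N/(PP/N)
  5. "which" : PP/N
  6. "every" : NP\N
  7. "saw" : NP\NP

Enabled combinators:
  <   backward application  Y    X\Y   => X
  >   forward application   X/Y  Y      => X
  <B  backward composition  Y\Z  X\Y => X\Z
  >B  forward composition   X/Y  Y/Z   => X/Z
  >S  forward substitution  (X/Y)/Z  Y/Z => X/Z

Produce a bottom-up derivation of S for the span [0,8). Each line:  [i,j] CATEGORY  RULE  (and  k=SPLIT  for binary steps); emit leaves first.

[0,1] PP/S  lex  "from"
[1,2] (N\(PP/S))/S  lex  "built"
[2,3] S  lex  "map"
[1,3] N\(PP/S)  >  k=2
[0,3] N  <  k=1
[3,4] (S\N)/NP  lex  "here"
[4,5] N/(PP/N)  lex  "near"
[5,6] PP/N  lex  "which"
[4,6] N  >  k=5
[6,7] NP\N  lex  "every"
[7,8] NP\NP  lex  "saw"
[6,8] NP\N  <B  k=7
[4,8] NP  <  k=6
[3,8] S\N  >  k=4
[0,8] S  <  k=3

[0,8] S   <
  [0,3] N   <
    [0,1] "from" : PP/S
    [1,3] N\(PP/S)   >
      [1,2] "built" : (N\(PP/S))/S
      [2,3] "map" : S
  [3,8] S\N   >
    [3,4] "here" : (S\N)/NP
    [4,8] NP   <
      [4,6] N   >
        [4,5] "near" : N/(PP/N)
        [5,6] "which" : PP/N
      [6,8] NP\N   <B
        [6,7] "every" : NP\N
        [7,8] "saw" : NP\NP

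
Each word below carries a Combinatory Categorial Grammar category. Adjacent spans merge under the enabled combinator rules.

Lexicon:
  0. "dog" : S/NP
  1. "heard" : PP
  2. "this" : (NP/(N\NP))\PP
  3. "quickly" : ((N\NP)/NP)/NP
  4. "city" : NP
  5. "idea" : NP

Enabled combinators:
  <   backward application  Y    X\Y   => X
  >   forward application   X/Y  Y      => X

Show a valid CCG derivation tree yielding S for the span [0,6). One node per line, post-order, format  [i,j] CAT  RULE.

[0,6] S   >
  [0,1] "dog" : S/NP
  [1,6] NP   >
    [1,3] NP/(N\NP)   <
      [1,2] "heard" : PP
      [2,3] "this" : (NP/(N\NP))\PP
    [3,6] N\NP   >
      [3,5] (N\NP)/NP   >
        [3,4] "quickly" : ((N\NP)/NP)/NP
        [4,5] "city" : NP
      [5,6] "idea" : NP

[0,1] S/NP  lex  "dog"
[1,2] PP  lex  "heard"
[2,3] (NP/(N\NP))\PP  lex  "this"
[1,3] NP/(N\NP)  <  k=2
[3,4] ((N\NP)/NP)/NP  lex  "quickly"
[4,5] NP  lex  "city"
[3,5] (N\NP)/NP  >  k=4
[5,6] NP  lex  "idea"
[3,6] N\NP  >  k=5
[1,6] NP  >  k=3
[0,6] S  >  k=1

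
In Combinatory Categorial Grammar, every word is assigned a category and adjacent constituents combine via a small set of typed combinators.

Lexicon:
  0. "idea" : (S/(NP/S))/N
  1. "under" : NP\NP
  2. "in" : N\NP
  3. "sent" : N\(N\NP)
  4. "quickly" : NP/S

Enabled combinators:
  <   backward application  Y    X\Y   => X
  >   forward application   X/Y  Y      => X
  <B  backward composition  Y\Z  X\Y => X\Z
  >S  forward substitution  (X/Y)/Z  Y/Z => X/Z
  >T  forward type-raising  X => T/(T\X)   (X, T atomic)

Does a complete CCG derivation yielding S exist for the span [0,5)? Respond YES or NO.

YES

[0,5] S   >
  [0,4] S/(NP/S)   >
    [0,1] "idea" : (S/(NP/S))/N
    [1,4] N   <
      [1,3] N\NP   <B
        [1,2] "under" : NP\NP
        [2,3] "in" : N\NP
      [3,4] "sent" : N\(N\NP)
  [4,5] "quickly" : NP/S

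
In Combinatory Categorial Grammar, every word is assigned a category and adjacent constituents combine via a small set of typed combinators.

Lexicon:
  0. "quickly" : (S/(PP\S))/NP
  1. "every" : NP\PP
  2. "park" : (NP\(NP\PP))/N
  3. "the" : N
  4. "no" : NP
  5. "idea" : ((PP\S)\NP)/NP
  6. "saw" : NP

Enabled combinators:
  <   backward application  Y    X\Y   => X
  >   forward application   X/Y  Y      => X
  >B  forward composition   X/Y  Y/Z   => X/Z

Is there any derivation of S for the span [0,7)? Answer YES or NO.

YES

[0,7] S   >
  [0,4] S/(PP\S)   >
    [0,1] "quickly" : (S/(PP\S))/NP
    [1,4] NP   <
      [1,2] "every" : NP\PP
      [2,4] NP\(NP\PP)   >
        [2,3] "park" : (NP\(NP\PP))/N
        [3,4] "the" : N
  [4,7] PP\S   <
    [4,5] "no" : NP
    [5,7] (PP\S)\NP   >
      [5,6] "idea" : ((PP\S)\NP)/NP
      [6,7] "saw" : NP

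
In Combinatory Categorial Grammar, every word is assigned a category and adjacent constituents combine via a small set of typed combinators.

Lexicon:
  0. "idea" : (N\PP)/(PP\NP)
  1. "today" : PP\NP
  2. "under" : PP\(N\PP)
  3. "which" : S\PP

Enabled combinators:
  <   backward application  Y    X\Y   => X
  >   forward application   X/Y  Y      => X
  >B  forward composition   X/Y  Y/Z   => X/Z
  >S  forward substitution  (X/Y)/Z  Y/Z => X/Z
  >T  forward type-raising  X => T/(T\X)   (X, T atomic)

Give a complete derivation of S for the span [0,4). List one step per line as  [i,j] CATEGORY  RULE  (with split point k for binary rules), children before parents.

[0,4] S   <
  [0,3] PP   <
    [0,2] N\PP   >
      [0,1] "idea" : (N\PP)/(PP\NP)
      [1,2] "today" : PP\NP
    [2,3] "under" : PP\(N\PP)
  [3,4] "which" : S\PP

[0,1] (N\PP)/(PP\NP)  lex  "idea"
[1,2] PP\NP  lex  "today"
[0,2] N\PP  >  k=1
[2,3] PP\(N\PP)  lex  "under"
[0,3] PP  <  k=2
[3,4] S\PP  lex  "which"
[0,4] S  <  k=3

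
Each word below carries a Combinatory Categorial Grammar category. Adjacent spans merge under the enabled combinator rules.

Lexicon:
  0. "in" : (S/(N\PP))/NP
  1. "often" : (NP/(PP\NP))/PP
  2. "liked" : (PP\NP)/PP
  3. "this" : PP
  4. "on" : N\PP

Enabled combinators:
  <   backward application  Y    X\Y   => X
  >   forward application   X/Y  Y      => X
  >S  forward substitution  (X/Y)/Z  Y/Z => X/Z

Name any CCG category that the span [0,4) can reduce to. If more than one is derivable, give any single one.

S/(N\PP)

[0,5] S   >
  [0,4] S/(N\PP)   >
    [0,1] "in" : (S/(N\PP))/NP
    [1,4] NP   >
      [1,3] NP/PP   >S
        [1,2] "often" : (NP/(PP\NP))/PP
        [2,3] "liked" : (PP\NP)/PP
      [3,4] "this" : PP
  [4,5] "on" : N\PP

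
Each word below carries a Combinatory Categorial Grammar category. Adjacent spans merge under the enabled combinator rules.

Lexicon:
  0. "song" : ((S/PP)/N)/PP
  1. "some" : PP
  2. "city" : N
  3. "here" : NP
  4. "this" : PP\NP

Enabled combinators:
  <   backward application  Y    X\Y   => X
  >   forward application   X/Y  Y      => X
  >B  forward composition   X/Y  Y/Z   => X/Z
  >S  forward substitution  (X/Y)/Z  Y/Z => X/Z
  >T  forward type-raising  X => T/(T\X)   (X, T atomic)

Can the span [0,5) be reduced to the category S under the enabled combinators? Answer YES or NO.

YES

[0,5] S   >
  [0,3] S/PP   >
    [0,2] (S/PP)/N   >
      [0,1] "song" : ((S/PP)/N)/PP
      [1,2] "some" : PP
    [2,3] "city" : N
  [3,5] PP   >
    [3,4] PP/(PP\NP)   >T
      [3,4] "here" : NP
    [4,5] "this" : PP\NP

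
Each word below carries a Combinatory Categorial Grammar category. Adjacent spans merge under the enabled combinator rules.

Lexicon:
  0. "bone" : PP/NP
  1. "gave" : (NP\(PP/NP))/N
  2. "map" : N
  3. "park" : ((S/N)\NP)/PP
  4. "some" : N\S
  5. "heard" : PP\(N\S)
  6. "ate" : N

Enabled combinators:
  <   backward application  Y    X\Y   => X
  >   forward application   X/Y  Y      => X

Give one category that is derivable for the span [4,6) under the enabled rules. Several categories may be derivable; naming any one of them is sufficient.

PP

[0,7] S   >
  [0,6] S/N   <
    [0,3] NP   <
      [0,1] "bone" : PP/NP
      [1,3] NP\(PP/NP)   >
        [1,2] "gave" : (NP\(PP/NP))/N
        [2,3] "map" : N
    [3,6] (S/N)\NP   >
      [3,4] "park" : ((S/N)\NP)/PP
      [4,6] PP   <
        [4,5] "some" : N\S
        [5,6] "heard" : PP\(N\S)
  [6,7] "ate" : N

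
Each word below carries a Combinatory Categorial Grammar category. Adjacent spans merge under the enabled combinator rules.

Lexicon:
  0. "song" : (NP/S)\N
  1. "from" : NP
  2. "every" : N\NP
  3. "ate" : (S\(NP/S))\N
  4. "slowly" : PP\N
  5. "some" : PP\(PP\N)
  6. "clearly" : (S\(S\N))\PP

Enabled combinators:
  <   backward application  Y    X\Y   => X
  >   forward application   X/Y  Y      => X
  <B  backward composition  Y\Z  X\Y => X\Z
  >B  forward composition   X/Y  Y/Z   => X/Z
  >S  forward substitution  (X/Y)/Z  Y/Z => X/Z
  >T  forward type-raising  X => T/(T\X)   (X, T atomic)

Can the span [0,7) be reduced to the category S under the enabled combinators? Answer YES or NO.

[0,7] S   <
  [0,4] S\N   <B
    [0,1] "song" : (NP/S)\N
    [1,4] S\(NP/S)   <
      [1,3] N   >
        [1,2] N/(N\NP)   >T
          [1,2] "from" : NP
        [2,3] "every" : N\NP
      [3,4] "ate" : (S\(NP/S))\N
  [4,7] S\(S\N)   <
    [4,6] PP   <
      [4,5] "slowly" : PP\N
      [5,6] "some" : PP\(PP\N)
    [6,7] "clearly" : (S\(S\N))\PP

YES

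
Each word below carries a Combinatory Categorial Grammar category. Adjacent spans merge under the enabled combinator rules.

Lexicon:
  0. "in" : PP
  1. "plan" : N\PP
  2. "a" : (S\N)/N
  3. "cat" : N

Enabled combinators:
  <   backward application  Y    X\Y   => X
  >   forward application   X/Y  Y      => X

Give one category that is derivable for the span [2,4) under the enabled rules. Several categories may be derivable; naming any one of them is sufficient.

[0,4] S   <
  [0,2] N   <
    [0,1] "in" : PP
    [1,2] "plan" : N\PP
  [2,4] S\N   >
    [2,3] "a" : (S\N)/N
    [3,4] "cat" : N

S\N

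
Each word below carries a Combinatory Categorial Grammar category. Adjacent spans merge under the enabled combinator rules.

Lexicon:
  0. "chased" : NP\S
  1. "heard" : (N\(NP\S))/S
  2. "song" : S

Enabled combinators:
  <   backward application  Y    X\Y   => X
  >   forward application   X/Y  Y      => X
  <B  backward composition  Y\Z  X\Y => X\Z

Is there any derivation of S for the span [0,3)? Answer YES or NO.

NP\S (N\(NP\S))/S S
CKY chart[0,3] = {N}; S ∉ chart

NO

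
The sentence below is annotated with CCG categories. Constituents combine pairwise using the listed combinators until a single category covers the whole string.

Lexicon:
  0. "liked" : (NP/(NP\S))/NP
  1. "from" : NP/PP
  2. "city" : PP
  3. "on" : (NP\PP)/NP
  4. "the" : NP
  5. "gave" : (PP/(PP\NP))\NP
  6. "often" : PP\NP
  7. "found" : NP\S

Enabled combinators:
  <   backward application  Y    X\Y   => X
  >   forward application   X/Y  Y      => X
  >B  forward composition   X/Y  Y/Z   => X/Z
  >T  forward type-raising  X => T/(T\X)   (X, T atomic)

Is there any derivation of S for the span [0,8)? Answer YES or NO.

NO

(NP/(NP\S))/NP NP/PP PP (NP\PP)/NP NP (PP/(PP\NP))\NP PP\NP NP\S
CKY chart[0,8] = {N/(N\NP), NP, NP/(NP\NP), PP/(PP\NP), S/(S\NP)}; S ∉ chart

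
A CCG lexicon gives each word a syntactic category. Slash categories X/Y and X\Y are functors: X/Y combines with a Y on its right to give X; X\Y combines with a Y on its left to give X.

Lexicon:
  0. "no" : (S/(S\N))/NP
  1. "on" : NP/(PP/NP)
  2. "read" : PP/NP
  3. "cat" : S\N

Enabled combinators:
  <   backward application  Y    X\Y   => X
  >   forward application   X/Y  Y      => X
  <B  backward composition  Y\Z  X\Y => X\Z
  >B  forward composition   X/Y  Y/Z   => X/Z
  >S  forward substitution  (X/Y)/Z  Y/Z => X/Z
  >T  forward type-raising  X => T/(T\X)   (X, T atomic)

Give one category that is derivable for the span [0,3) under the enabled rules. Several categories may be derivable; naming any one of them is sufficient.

S/(S\N)

[0,4] S   >
  [0,3] S/(S\N)   >
    [0,1] "no" : (S/(S\N))/NP
    [1,3] NP   >
      [1,2] "on" : NP/(PP/NP)
      [2,3] "read" : PP/NP
  [3,4] "cat" : S\N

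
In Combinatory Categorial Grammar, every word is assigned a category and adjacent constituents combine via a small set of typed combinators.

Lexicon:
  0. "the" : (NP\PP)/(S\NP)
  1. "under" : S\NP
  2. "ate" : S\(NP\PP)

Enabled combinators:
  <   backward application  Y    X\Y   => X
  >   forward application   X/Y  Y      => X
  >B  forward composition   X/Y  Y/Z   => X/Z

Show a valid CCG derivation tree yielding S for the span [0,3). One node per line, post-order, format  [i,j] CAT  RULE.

[0,1] (NP\PP)/(S\NP)  lex  "the"
[1,2] S\NP  lex  "under"
[0,2] NP\PP  >  k=1
[2,3] S\(NP\PP)  lex  "ate"
[0,3] S  <  k=2

[0,3] S   <
  [0,2] NP\PP   >
    [0,1] "the" : (NP\PP)/(S\NP)
    [1,2] "under" : S\NP
  [2,3] "ate" : S\(NP\PP)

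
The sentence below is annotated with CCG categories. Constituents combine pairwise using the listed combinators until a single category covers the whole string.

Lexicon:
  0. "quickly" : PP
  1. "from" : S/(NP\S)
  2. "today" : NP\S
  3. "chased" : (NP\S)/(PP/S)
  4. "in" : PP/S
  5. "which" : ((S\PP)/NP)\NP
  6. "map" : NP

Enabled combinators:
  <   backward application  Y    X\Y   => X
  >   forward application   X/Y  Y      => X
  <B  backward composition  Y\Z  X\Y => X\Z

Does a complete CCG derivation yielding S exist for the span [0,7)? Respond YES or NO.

[0,7] S   <
  [0,1] "quickly" : PP
  [1,7] S\PP   >
    [1,6] (S\PP)/NP   <
      [1,5] NP   <
        [1,3] S   >
          [1,2] "from" : S/(NP\S)
          [2,3] "today" : NP\S
        [3,5] NP\S   >
          [3,4] "chased" : (NP\S)/(PP/S)
          [4,5] "in" : PP/S
      [5,6] "which" : ((S\PP)/NP)\NP
    [6,7] "map" : NP

YES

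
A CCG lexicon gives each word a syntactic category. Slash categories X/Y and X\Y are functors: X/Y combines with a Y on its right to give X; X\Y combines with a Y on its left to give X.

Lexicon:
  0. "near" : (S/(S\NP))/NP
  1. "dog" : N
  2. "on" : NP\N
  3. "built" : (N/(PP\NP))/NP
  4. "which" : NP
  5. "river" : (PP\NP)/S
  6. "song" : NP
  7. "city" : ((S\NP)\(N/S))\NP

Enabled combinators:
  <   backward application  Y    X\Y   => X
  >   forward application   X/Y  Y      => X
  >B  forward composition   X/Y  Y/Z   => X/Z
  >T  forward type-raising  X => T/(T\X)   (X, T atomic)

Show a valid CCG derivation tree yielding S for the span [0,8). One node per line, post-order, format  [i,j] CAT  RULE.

[0,1] (S/(S\NP))/NP  lex  "near"
[1,2] N  lex  "dog"
[1,2] NP/(NP\N)  >T
[2,3] NP\N  lex  "on"
[1,3] NP  >  k=2
[0,3] S/(S\NP)  >  k=1
[3,4] (N/(PP\NP))/NP  lex  "built"
[4,5] NP  lex  "which"
[3,5] N/(PP\NP)  >  k=4
[5,6] (PP\NP)/S  lex  "river"
[3,6] N/S  >B  k=5
[6,7] NP  lex  "song"
[7,8] ((S\NP)\(N/S))\NP  lex  "city"
[6,8] (S\NP)\(N/S)  <  k=7
[3,8] S\NP  <  k=6
[0,8] S  >  k=3

[0,8] S   >
  [0,3] S/(S\NP)   >
    [0,1] "near" : (S/(S\NP))/NP
    [1,3] NP   >
      [1,2] NP/(NP\N)   >T
        [1,2] "dog" : N
      [2,3] "on" : NP\N
  [3,8] S\NP   <
    [3,6] N/S   >B
      [3,5] N/(PP\NP)   >
        [3,4] "built" : (N/(PP\NP))/NP
        [4,5] "which" : NP
      [5,6] "river" : (PP\NP)/S
    [6,8] (S\NP)\(N/S)   <
      [6,7] "song" : NP
      [7,8] "city" : ((S\NP)\(N/S))\NP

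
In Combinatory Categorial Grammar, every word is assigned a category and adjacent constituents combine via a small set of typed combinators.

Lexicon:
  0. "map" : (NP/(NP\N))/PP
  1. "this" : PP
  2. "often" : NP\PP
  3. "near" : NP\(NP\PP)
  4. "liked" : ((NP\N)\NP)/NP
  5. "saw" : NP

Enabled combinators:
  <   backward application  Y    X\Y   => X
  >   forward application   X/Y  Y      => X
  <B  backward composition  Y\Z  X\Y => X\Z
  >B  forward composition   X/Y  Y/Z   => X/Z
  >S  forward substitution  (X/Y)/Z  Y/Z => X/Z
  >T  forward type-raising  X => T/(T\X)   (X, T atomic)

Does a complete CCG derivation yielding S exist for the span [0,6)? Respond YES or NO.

(NP/(NP\N))/PP PP NP\PP NP\(NP\PP) ((NP\N)\NP)/NP NP
CKY chart[0,6] = {N/(N\NP), NP, NP/(NP\NP), PP/(PP\NP), S/(S\NP)}; S ∉ chart

NO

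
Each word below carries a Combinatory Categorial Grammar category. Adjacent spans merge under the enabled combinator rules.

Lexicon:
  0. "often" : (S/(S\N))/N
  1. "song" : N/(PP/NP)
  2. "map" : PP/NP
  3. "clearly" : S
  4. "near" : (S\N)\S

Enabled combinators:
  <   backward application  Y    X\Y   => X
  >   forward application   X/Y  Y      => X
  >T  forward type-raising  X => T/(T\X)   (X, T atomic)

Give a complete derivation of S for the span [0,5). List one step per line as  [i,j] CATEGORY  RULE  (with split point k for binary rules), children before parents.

[0,5] S   >
  [0,3] S/(S\N)   >
    [0,1] "often" : (S/(S\N))/N
    [1,3] N   >
      [1,2] "song" : N/(PP/NP)
      [2,3] "map" : PP/NP
  [3,5] S\N   <
    [3,4] "clearly" : S
    [4,5] "near" : (S\N)\S

[0,1] (S/(S\N))/N  lex  "often"
[1,2] N/(PP/NP)  lex  "song"
[2,3] PP/NP  lex  "map"
[1,3] N  >  k=2
[0,3] S/(S\N)  >  k=1
[3,4] S  lex  "clearly"
[4,5] (S\N)\S  lex  "near"
[3,5] S\N  <  k=4
[0,5] S  >  k=3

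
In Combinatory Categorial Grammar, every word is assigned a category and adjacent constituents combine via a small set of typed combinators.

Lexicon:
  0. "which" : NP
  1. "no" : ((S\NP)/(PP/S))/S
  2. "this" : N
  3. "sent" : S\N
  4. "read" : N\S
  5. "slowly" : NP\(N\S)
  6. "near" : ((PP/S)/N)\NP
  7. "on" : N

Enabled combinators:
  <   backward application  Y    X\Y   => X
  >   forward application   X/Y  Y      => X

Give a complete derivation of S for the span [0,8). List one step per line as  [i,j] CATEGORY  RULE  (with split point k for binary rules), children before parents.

[0,1] NP  lex  "which"
[1,2] ((S\NP)/(PP/S))/S  lex  "no"
[2,3] N  lex  "this"
[3,4] S\N  lex  "sent"
[2,4] S  <  k=3
[1,4] (S\NP)/(PP/S)  >  k=2
[4,5] N\S  lex  "read"
[5,6] NP\(N\S)  lex  "slowly"
[4,6] NP  <  k=5
[6,7] ((PP/S)/N)\NP  lex  "near"
[4,7] (PP/S)/N  <  k=6
[7,8] N  lex  "on"
[4,8] PP/S  >  k=7
[1,8] S\NP  >  k=4
[0,8] S  <  k=1

[0,8] S   <
  [0,1] "which" : NP
  [1,8] S\NP   >
    [1,4] (S\NP)/(PP/S)   >
      [1,2] "no" : ((S\NP)/(PP/S))/S
      [2,4] S   <
        [2,3] "this" : N
        [3,4] "sent" : S\N
    [4,8] PP/S   >
      [4,7] (PP/S)/N   <
        [4,6] NP   <
          [4,5] "read" : N\S
          [5,6] "slowly" : NP\(N\S)
        [6,7] "near" : ((PP/S)/N)\NP
      [7,8] "on" : N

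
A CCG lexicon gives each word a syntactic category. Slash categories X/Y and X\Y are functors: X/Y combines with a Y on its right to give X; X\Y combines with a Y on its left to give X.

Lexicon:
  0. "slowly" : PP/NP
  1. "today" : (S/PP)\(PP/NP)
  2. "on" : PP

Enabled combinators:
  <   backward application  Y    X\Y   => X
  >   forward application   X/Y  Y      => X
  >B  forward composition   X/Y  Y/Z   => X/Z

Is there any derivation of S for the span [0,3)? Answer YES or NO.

[0,3] S   >
  [0,2] S/PP   <
    [0,1] "slowly" : PP/NP
    [1,2] "today" : (S/PP)\(PP/NP)
  [2,3] "on" : PP

YES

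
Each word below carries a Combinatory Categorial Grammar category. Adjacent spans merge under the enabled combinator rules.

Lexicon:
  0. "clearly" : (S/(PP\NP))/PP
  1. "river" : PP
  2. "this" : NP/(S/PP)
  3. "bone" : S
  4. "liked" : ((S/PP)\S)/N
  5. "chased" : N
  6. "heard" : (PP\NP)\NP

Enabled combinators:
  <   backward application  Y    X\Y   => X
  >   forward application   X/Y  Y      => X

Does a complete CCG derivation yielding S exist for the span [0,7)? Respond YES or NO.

[0,7] S   >
  [0,2] S/(PP\NP)   >
    [0,1] "clearly" : (S/(PP\NP))/PP
    [1,2] "river" : PP
  [2,7] PP\NP   <
    [2,6] NP   >
      [2,3] "this" : NP/(S/PP)
      [3,6] S/PP   <
        [3,4] "bone" : S
        [4,6] (S/PP)\S   >
          [4,5] "liked" : ((S/PP)\S)/N
          [5,6] "chased" : N
    [6,7] "heard" : (PP\NP)\NP

YES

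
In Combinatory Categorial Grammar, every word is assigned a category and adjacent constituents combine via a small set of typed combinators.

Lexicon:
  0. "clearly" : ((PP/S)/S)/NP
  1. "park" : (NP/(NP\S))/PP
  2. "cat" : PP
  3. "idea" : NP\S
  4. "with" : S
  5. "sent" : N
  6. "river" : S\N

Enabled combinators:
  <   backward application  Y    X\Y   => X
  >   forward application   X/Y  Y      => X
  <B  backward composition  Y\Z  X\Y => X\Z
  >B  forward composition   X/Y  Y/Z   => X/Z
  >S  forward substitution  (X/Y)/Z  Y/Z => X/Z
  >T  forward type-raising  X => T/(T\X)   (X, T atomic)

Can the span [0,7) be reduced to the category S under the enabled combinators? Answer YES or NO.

((PP/S)/S)/NP (NP/(NP\S))/PP PP NP\S S N S\N
CKY chart[0,7] = {N/(N\PP), NP/(NP\PP), PP, PP/(PP\PP), PP/(S\S), S/(S\PP)}; S ∉ chart

NO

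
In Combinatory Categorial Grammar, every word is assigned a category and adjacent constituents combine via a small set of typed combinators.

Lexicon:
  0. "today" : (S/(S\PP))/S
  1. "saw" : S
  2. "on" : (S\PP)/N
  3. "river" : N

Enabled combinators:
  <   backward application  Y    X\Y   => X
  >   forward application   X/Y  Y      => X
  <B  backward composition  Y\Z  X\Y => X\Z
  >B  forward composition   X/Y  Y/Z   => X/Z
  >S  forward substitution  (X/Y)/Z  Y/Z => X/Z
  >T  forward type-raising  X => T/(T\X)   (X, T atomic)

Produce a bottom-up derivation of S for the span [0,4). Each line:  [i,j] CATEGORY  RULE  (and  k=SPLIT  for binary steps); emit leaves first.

[0,1] (S/(S\PP))/S  lex  "today"
[1,2] S  lex  "saw"
[0,2] S/(S\PP)  >  k=1
[2,3] (S\PP)/N  lex  "on"
[3,4] N  lex  "river"
[2,4] S\PP  >  k=3
[0,4] S  >  k=2

[0,4] S   >
  [0,2] S/(S\PP)   >
    [0,1] "today" : (S/(S\PP))/S
    [1,2] "saw" : S
  [2,4] S\PP   >
    [2,3] "on" : (S\PP)/N
    [3,4] "river" : N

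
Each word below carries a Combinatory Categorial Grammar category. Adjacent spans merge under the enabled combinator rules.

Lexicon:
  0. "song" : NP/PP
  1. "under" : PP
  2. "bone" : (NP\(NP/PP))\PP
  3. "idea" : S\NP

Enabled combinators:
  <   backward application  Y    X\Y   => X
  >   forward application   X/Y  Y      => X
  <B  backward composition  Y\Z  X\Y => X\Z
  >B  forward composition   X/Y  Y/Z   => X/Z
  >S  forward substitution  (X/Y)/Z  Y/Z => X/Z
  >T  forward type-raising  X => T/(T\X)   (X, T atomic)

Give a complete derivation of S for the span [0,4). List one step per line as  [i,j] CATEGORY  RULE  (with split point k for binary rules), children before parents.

[0,4] S   <
  [0,3] NP   <
    [0,1] "song" : NP/PP
    [1,3] NP\(NP/PP)   <
      [1,2] "under" : PP
      [2,3] "bone" : (NP\(NP/PP))\PP
  [3,4] "idea" : S\NP

[0,1] NP/PP  lex  "song"
[1,2] PP  lex  "under"
[2,3] (NP\(NP/PP))\PP  lex  "bone"
[1,3] NP\(NP/PP)  <  k=2
[0,3] NP  <  k=1
[3,4] S\NP  lex  "idea"
[0,4] S  <  k=3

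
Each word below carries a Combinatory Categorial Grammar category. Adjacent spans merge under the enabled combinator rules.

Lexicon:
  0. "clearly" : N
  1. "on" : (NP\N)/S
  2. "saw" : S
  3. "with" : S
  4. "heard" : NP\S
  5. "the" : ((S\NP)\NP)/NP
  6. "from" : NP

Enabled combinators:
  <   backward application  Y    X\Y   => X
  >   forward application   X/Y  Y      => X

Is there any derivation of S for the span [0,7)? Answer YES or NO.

YES

[0,7] S   <
  [0,3] NP   <
    [0,1] "clearly" : N
    [1,3] NP\N   >
      [1,2] "on" : (NP\N)/S
      [2,3] "saw" : S
  [3,7] S\NP   <
    [3,5] NP   <
      [3,4] "with" : S
      [4,5] "heard" : NP\S
    [5,7] (S\NP)\NP   >
      [5,6] "the" : ((S\NP)\NP)/NP
      [6,7] "from" : NP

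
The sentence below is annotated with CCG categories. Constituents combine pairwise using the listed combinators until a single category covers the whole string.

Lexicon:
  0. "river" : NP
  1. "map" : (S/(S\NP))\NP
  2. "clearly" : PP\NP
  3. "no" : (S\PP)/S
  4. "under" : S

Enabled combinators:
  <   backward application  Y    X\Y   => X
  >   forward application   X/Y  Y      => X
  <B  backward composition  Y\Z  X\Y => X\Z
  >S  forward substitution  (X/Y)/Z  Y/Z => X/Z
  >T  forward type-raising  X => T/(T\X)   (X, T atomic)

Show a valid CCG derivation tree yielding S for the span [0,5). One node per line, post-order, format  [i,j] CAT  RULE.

[0,5] S   >
  [0,2] S/(S\NP)   <
    [0,1] "river" : NP
    [1,2] "map" : (S/(S\NP))\NP
  [2,5] S\NP   <B
    [2,3] "clearly" : PP\NP
    [3,5] S\PP   >
      [3,4] "no" : (S\PP)/S
      [4,5] "under" : S

[0,1] NP  lex  "river"
[1,2] (S/(S\NP))\NP  lex  "map"
[0,2] S/(S\NP)  <  k=1
[2,3] PP\NP  lex  "clearly"
[3,4] (S\PP)/S  lex  "no"
[4,5] S  lex  "under"
[3,5] S\PP  >  k=4
[2,5] S\NP  <B  k=3
[0,5] S  >  k=2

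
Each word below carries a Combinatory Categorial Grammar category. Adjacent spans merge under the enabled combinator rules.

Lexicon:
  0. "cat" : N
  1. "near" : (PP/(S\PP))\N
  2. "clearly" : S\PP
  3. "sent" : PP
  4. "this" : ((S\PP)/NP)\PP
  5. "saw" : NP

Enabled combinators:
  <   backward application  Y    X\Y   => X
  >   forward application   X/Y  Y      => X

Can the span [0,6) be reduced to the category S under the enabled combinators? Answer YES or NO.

[0,6] S   <
  [0,3] PP   >
    [0,2] PP/(S\PP)   <
      [0,1] "cat" : N
      [1,2] "near" : (PP/(S\PP))\N
    [2,3] "clearly" : S\PP
  [3,6] S\PP   >
    [3,5] (S\PP)/NP   <
      [3,4] "sent" : PP
      [4,5] "this" : ((S\PP)/NP)\PP
    [5,6] "saw" : NP

YES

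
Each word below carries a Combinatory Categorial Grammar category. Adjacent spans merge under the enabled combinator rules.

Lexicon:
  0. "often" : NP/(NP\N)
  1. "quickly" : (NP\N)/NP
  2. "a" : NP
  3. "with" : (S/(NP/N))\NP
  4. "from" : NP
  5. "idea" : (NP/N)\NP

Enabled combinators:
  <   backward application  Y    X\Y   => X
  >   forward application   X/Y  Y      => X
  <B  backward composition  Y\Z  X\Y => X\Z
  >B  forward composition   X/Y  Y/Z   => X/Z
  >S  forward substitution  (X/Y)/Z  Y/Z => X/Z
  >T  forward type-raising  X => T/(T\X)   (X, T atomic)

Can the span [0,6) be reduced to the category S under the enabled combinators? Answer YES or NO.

[0,6] S   >
  [0,4] S/(NP/N)   <
    [0,3] NP   >
      [0,1] "often" : NP/(NP\N)
      [1,3] NP\N   >
        [1,2] "quickly" : (NP\N)/NP
        [2,3] "a" : NP
    [3,4] "with" : (S/(NP/N))\NP
  [4,6] NP/N   <
    [4,5] "from" : NP
    [5,6] "idea" : (NP/N)\NP

YES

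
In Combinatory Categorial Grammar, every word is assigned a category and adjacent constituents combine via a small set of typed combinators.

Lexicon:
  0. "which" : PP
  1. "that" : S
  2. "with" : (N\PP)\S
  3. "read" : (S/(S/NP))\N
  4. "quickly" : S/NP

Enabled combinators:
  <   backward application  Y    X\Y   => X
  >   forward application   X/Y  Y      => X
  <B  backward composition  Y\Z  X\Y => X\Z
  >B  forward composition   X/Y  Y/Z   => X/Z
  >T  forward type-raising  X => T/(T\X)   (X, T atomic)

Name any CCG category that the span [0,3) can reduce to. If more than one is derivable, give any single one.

N

[0,5] S   >
  [0,4] S/(S/NP)   <
    [0,3] N   >
      [0,1] N/(N\PP)   >T
        [0,1] "which" : PP
      [1,3] N\PP   <
        [1,2] "that" : S
        [2,3] "with" : (N\PP)\S
    [3,4] "read" : (S/(S/NP))\N
  [4,5] "quickly" : S/NP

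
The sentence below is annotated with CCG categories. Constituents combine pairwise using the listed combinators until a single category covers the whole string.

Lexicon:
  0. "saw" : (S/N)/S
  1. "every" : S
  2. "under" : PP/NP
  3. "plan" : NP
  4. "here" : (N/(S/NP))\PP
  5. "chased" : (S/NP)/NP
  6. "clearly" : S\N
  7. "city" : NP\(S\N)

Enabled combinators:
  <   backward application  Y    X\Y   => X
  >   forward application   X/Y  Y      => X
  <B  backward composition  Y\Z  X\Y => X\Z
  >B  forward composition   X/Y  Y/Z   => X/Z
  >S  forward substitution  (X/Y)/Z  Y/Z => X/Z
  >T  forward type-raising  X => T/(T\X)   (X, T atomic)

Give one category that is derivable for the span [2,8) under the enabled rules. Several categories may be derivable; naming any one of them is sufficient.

N

[0,8] S   >
  [0,2] S/N   >
    [0,1] "saw" : (S/N)/S
    [1,2] "every" : S
  [2,8] N   >
    [2,5] N/(S/NP)   <
      [2,4] PP   >
        [2,3] "under" : PP/NP
        [3,4] "plan" : NP
      [4,5] "here" : (N/(S/NP))\PP
    [5,8] S/NP   >
      [5,6] "chased" : (S/NP)/NP
      [6,8] NP   <
        [6,7] "clearly" : S\N
        [7,8] "city" : NP\(S\N)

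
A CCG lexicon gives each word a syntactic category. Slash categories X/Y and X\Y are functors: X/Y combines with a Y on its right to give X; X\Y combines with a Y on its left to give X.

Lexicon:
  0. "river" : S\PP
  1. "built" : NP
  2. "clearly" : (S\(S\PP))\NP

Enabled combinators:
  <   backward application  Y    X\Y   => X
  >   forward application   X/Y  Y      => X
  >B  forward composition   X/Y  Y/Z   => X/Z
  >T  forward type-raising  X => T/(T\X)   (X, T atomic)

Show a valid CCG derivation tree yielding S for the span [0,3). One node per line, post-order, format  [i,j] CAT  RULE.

[0,3] S   <
  [0,1] "river" : S\PP
  [1,3] S\(S\PP)   <
    [1,2] "built" : NP
    [2,3] "clearly" : (S\(S\PP))\NP

[0,1] S\PP  lex  "river"
[1,2] NP  lex  "built"
[2,3] (S\(S\PP))\NP  lex  "clearly"
[1,3] S\(S\PP)  <  k=2
[0,3] S  <  k=1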